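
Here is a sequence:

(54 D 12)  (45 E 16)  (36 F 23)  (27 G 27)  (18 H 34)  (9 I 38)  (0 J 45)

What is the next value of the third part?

49

Third part: alternating steps +4, +7, +4, +7, …; 12, 16, 23, 27, 34, 38, 45 → 49.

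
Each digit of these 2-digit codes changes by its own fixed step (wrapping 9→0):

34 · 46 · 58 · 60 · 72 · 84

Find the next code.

96

First digit: +1 each step, mod 10; 3, 4, 5, 6, 7, 8 → 9.
Second digit: +2 each step, mod 10, so 4, 6, 8, 0, 2, 4 → 6.
Combining the parts gives 96.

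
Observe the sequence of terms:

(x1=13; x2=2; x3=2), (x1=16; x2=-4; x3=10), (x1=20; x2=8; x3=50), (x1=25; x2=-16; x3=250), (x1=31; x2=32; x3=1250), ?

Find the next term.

X1: differences are 3, 4, 5, … (increasing by 1 each time); 13, 16, 20, 25, 31 → 38.
X2 goes 2, -4, 8, -16, 32 → -64 (×(-2) each step).
X3 goes 2, 10, 50, 250, 1250 → 6250 (×5 each step).
So the next term is (x1=38; x2=-64; x3=6250).

(x1=38; x2=-64; x3=6250)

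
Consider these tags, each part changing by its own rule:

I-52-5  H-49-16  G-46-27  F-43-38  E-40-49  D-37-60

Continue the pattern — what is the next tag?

Letter: letters move back 1 place in the alphabet; I, H, G, F, E, D → C.
Second component: −3 each step, so 52, 49, 46, 43, 40, 37 → 34.
Third component — +11 each step: 5, 16, 27, 38, 49, 60 → 71.
Combining the parts gives C-34-71.

C-34-71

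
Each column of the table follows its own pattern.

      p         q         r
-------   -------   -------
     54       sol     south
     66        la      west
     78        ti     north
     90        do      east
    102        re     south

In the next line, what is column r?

west

Column r — repeats south → west → north → east: south, west, north, east, south → west.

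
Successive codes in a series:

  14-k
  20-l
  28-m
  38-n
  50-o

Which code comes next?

64-p

First component — differences are 6, 8, 10, … (increasing by 2 each time): 14, 20, 28, 38, 50 → 64.
Letter — letters move forward 1 place in the alphabet: k, l, m, n, o → p.
So the next code is 64-p.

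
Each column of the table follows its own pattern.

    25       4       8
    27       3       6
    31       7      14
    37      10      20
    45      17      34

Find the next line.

First component: differences are 2, 4, 6, … (increasing by 2 each time); 25, 27, 31, 37, 45 → 55.
Second component — each term is the sum of the two before it: 4, 3, 7, 10, 17 → 27.
Third component goes 8, 6, 14, 20, 34 → 54 (always 2 × the second component).
Putting it together: 55  27  54.

55  27  54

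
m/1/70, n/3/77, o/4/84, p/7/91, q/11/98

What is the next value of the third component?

Letter: letters move forward 1 place in the alphabet, so m, n, o, p, q → r.
Second component — each term is the sum of the two before it: 1, 3, 4, 7, 11 → 18.
Third component — +7 each step: 70, 77, 84, 91, 98 → 105.

105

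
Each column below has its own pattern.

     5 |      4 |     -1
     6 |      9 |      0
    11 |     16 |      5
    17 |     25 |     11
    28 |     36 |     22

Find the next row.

First component: 5, 6, 11, 17, 28 → 45 (each term is the sum of the two before it).
For the second component, perfect squares: 2², 3², 4², …: 4, 9, 16, 25, 36 → 49.
Third component: always 6 less than the first component; -1, 0, 5, 11, 22 → 39.
So the next row is 45  49  39.

45  49  39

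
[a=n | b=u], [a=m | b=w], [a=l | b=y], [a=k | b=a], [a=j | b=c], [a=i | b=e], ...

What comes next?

A: n, m, l, k, j, i → h (letters move back 1 place in the alphabet).
B goes u, w, y, a, c, e → g (letters move forward 2 places in the alphabet, wrapping Z→A).
Combining the parts gives [a=h | b=g].

[a=h | b=g]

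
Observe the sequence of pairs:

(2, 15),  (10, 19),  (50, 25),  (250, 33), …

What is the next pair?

First component: ×5 each step; 2, 10, 50, 250 → 1250.
Second component goes 15, 19, 25, 33 → 43 (differences are 4, 6, 8, … (increasing by 2 each time)).
So the next pair is (1250, 43).

(1250, 43)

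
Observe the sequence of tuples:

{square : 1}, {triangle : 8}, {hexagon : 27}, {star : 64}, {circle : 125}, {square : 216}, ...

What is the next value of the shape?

triangle

Shape goes square, triangle, hexagon, star, circle, square → triangle (repeats square → triangle → hexagon → star → circle).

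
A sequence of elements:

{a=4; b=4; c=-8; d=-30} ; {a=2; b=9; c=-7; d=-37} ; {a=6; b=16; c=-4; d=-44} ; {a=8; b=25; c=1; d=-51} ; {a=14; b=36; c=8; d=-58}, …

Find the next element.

A: each term is the sum of the two before it, so 4, 2, 6, 8, 14 → 22.
B — perfect squares: 2², 3², 4², …: 4, 9, 16, 25, 36 → 49.
For the c, differences are 1, 3, 5, … (increasing by 2 each time): -8, -7, -4, 1, 8 → 17.
D: -30, -37, -44, -51, -58 → -65 (−7 each step).
Combining the parts gives {a=22; b=49; c=17; d=-65}.

{a=22; b=49; c=17; d=-65}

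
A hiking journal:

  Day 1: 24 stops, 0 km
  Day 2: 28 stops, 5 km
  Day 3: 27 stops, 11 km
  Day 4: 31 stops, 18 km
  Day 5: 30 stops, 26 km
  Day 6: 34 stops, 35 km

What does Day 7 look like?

For the stops, alternating steps +4, −1, +4, −1, …: 24, 28, 27, 31, 30, 34 → 33.
Km: differences are 5, 6, 7, … (increasing by 1 each time), so 0, 5, 11, 18, 26, 35 → 45.
So the next row is 33 stops, 45 km.

33 stops, 45 km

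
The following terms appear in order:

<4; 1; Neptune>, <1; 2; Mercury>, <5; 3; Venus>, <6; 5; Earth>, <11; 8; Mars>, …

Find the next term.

First value: 4, 1, 5, 6, 11 → 17 (each term is the sum of the two before it).
Second value: each term is the sum of the two before it; 1, 2, 3, 5, 8 → 13.
Planet: Neptune, Mercury, Venus, Earth, Mars → Jupiter (runs through the planets Mercury→Neptune).
Putting it together: <17; 13; Jupiter>.

<17; 13; Jupiter>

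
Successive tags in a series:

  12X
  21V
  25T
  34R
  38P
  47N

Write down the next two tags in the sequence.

First component — alternating steps +9, +4, +9, +4, …: 12, 21, 25, 34, 38, 47 → 51 → 60.
Letter — letters move back 2 places in the alphabet: X, V, T, R, P, N → L → J.
Putting the parts together: 51L and then 60J.

51L, 60J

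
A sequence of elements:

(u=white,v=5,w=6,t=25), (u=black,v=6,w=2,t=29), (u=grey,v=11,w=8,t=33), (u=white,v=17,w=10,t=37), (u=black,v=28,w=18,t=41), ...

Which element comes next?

(u=grey,v=45,w=28,t=45)

For the u, repeats white → black → grey: white, black, grey, white, black → grey.
V: each term is the sum of the two before it; 5, 6, 11, 17, 28 → 45.
For the w, each term is the sum of the two before it: 6, 2, 8, 10, 18 → 28.
T: 25, 29, 33, 37, 41 → 45 (+4 each step).
Putting it together: (u=grey,v=45,w=28,t=45).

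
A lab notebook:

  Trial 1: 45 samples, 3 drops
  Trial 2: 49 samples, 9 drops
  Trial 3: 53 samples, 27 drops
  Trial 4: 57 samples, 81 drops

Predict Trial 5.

61 samples, 243 drops

Samples: 45, 49, 53, 57 → 61 (+4 each step).
Drops — ×3 each step: 3, 9, 27, 81 → 243.
Putting it together: 61 samples, 243 drops.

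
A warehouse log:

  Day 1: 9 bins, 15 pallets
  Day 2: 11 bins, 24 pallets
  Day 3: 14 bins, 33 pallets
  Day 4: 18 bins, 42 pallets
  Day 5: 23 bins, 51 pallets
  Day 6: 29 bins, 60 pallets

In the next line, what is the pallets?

69

Pallets: +9 each step; 15, 24, 33, 42, 51, 60 → 69.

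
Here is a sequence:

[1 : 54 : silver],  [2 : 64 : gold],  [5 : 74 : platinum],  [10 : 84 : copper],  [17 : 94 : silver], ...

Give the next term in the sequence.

For the first part, differences are 1, 3, 5, … (increasing by 2 each time): 1, 2, 5, 10, 17 → 26.
Second part: +10 each step, so 54, 64, 74, 84, 94 → 104.
Metal: repeats silver → gold → platinum → copper, so silver, gold, platinum, copper, silver → gold.
Combining the parts gives [26 : 104 : gold].

[26 : 104 : gold]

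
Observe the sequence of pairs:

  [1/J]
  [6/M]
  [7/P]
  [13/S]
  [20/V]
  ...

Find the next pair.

[33/Y]

First value — each term is the sum of the two before it: 1, 6, 7, 13, 20 → 33.
Letter: J, M, P, S, V → Y (letters move forward 3 places in the alphabet).
Putting it together: [33/Y].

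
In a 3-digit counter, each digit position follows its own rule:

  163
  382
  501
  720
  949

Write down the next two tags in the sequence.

168, 387

First digit: +2 each step, mod 10, so 1, 3, 5, 7, 9 → 1 → 3.
Second digit goes 6, 8, 0, 2, 4 → 6 → 8 (+2 each step, mod 10).
Third digit: −1 each step, mod 10; 3, 2, 1, 0, 9 → 8 → 7.
Putting the parts together: 168 and then 387.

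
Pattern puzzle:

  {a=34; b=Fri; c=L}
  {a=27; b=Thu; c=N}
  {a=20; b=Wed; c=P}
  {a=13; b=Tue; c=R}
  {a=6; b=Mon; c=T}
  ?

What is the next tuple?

A: 34, 27, 20, 13, 6 → -1 (−7 each step).
B goes Fri, Thu, Wed, Tue, Mon → Sun (runs backward through the weekdays Mon→Sun).
C goes L, N, P, R, T → V (letters move forward 2 places in the alphabet).
Combining the parts gives {a=-1; b=Sun; c=V}.

{a=-1; b=Sun; c=V}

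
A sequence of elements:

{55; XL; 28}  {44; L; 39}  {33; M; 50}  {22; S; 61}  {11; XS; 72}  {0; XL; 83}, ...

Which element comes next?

First value — −11 each step: 55, 44, 33, 22, 11, 0 → -11.
Size — repeats XL → L → M → S → XS: XL, L, M, S, XS, XL → L.
Third value: 28, 39, 50, 61, 72, 83 → 94 (together with the first value always sums to 83).
Putting it together: {-11; L; 94}.

{-11; L; 94}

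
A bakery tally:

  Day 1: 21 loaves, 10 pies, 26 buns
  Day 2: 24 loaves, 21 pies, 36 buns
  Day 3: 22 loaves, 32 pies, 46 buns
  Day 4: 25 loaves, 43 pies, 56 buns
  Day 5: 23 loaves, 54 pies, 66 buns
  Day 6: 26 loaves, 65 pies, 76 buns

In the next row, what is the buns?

86

Buns: +10 each step, so 26, 36, 46, 56, 66, 76 → 86.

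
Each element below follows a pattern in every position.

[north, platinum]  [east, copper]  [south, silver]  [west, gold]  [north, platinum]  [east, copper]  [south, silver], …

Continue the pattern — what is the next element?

[west, gold]

Direction: north, east, south, west, north, east, south → west (repeats north → east → south → west).
Metal: repeats platinum → copper → silver → gold; platinum, copper, silver, gold, platinum, copper, silver → gold.
So the next element is [west, gold].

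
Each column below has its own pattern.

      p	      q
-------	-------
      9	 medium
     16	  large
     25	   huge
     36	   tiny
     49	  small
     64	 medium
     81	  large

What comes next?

For the column p, perfect squares: 3², 4², 5², …: 9, 16, 25, 36, 49, 64, 81 → 100.
Column q: repeats medium → large → huge → tiny → small, so medium, large, huge, tiny, small, medium, large → huge.
Combining the parts gives 100  huge.

100  huge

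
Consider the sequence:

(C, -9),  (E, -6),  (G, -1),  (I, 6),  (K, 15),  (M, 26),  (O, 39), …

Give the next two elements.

(Q, 54), (S, 71)

For the letter, letters move forward 2 places in the alphabet: C, E, G, I, K, M, O → Q → S.
Second part: differences are 3, 5, 7, … (increasing by 2 each time); -9, -6, -1, 6, 15, 26, 39 → 54 → 71.
Putting the parts together: (Q, 54) and then (S, 71).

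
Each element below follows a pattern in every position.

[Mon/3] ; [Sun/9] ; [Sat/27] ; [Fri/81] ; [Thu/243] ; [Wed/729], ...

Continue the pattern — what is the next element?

[Tue/2187]

Day: runs backward through the weekdays Mon→Sun; Mon, Sun, Sat, Fri, Thu, Wed → Tue.
Second coordinate: 3, 9, 27, 81, 243, 729 → 2187 (×3 each step).
Putting it together: [Tue/2187].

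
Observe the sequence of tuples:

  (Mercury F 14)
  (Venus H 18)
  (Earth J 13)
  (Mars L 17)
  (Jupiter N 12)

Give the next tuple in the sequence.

Planet — runs through the planets Mercury→Neptune: Mercury, Venus, Earth, Mars, Jupiter → Saturn.
Letter — letters move forward 2 places in the alphabet: F, H, J, L, N → P.
Third slot — alternating steps +4, −5, +4, −5, …: 14, 18, 13, 17, 12 → 16.
So the next tuple is (Saturn P 16).

(Saturn P 16)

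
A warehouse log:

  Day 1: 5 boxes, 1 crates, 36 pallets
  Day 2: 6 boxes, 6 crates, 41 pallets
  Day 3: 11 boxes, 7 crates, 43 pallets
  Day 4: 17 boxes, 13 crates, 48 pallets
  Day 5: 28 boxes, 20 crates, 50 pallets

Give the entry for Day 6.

45 boxes, 33 crates, 55 pallets

Boxes: 5, 6, 11, 17, 28 → 45 (each term is the sum of the two before it).
Crates — each term is the sum of the two before it: 1, 6, 7, 13, 20 → 33.
Pallets — alternating steps +5, +2, +5, +2, …: 36, 41, 43, 48, 50 → 55.
Combining the parts gives 45 boxes, 33 crates, 55 pallets.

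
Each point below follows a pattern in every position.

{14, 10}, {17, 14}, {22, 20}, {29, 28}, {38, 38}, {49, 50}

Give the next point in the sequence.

{62, 64}

First part: differences are 3, 5, 7, … (increasing by 2 each time), so 14, 17, 22, 29, 38, 49 → 62.
Second part: differences are 4, 6, 8, … (increasing by 2 each time); 10, 14, 20, 28, 38, 50 → 64.
Putting it together: {62, 64}.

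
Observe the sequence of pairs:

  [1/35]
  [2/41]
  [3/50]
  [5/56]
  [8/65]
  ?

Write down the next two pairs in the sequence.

First value: each term is the sum of the two before it, so 1, 2, 3, 5, 8 → 13 → 21.
Second value goes 35, 41, 50, 56, 65 → 71 → 80 (alternating steps +6, +9, +6, +9, …).
So the next two pairs are [13/71] and [21/80].

[13/71], [21/80]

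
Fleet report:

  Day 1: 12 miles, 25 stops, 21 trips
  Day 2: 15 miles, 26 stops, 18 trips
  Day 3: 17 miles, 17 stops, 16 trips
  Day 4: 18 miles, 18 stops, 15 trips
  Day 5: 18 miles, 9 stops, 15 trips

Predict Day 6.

Miles — differences are 3, 2, 1, … (decreasing by 1 each time): 12, 15, 17, 18, 18 → 17.
Stops: alternating steps +1, −9, +1, −9, …, so 25, 26, 17, 18, 9 → 10.
Trips — together with the miles always sums to 33: 21, 18, 16, 15, 15 → 16.
Putting it together: 17 miles, 10 stops, 16 trips.

17 miles, 10 stops, 16 trips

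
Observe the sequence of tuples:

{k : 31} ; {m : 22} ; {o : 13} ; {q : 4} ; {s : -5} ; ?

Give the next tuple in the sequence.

Letter — letters move forward 2 places in the alphabet: k, m, o, q, s → u.
Second value: −9 each step; 31, 22, 13, 4, -5 → -14.
Putting it together: {u : -14}.

{u : -14}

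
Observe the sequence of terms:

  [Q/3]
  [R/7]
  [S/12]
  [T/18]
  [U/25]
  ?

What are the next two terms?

[V/33], [W/42]

Letter — letters move forward 1 place in the alphabet: Q, R, S, T, U → V → W.
Second entry: 3, 7, 12, 18, 25 → 33 → 42 (differences are 4, 5, 6, … (increasing by 1 each time)).
So the next two terms are [V/33] and [W/42].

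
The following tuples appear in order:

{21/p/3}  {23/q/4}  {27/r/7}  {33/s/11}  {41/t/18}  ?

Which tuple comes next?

First entry: differences are 2, 4, 6, … (increasing by 2 each time), so 21, 23, 27, 33, 41 → 51.
For the letter, letters move forward 1 place in the alphabet: p, q, r, s, t → u.
Third entry: 3, 4, 7, 11, 18 → 29 (each term is the sum of the two before it).
Combining the parts gives {51/u/29}.

{51/u/29}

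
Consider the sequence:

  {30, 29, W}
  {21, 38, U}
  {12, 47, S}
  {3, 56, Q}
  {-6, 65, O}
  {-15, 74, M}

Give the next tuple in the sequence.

First entry: −9 each step, so 30, 21, 12, 3, -6, -15 → -24.
Second entry: 29, 38, 47, 56, 65, 74 → 83 (+9 each step).
Letter: letters move back 2 places in the alphabet, so W, U, S, Q, O, M → K.
Combining the parts gives {-24, 83, K}.

{-24, 83, K}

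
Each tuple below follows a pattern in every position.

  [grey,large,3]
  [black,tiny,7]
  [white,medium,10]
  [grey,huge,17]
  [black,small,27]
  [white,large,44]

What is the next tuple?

For the shade, repeats grey → black → white: grey, black, white, grey, black, white → grey.
Size — repeats large → tiny → medium → huge → small: large, tiny, medium, huge, small, large → tiny.
Third entry: each term is the sum of the two before it, so 3, 7, 10, 17, 27, 44 → 71.
So the next tuple is [grey,tiny,71].

[grey,tiny,71]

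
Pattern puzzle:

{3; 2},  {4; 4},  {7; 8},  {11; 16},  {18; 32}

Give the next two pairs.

First entry: 3, 4, 7, 11, 18 → 29 → 47 (each term is the sum of the two before it).
Second entry goes 2, 4, 8, 16, 32 → 64 → 128 (×2 each step).
So the next two pairs are {29; 64} and {47; 128}.

{29; 64}, {47; 128}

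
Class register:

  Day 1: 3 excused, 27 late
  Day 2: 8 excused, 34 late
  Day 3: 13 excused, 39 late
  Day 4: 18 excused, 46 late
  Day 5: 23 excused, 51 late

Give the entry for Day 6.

28 excused, 58 late

Excused goes 3, 8, 13, 18, 23 → 28 (+5 each step).
Late goes 27, 34, 39, 46, 51 → 58 (alternating steps +7, +5, +7, +5, …).
Combining the parts gives 28 excused, 58 late.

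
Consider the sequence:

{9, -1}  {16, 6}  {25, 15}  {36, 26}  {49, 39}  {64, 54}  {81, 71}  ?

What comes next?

{100, 90}

For the first component, perfect squares: 3², 4², 5², …: 9, 16, 25, 36, 49, 64, 81 → 100.
Second component — always 10 less than the first component: -1, 6, 15, 26, 39, 54, 71 → 90.
Combining the parts gives {100, 90}.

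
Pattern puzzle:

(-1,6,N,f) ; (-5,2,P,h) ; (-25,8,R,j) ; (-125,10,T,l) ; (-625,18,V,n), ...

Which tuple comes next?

First component: -1, -5, -25, -125, -625 → -3125 (×5 each step).
Second component: each term is the sum of the two before it, so 6, 2, 8, 10, 18 → 28.
First letter: letters move forward 2 places in the alphabet; N, P, R, T, V → X.
Second letter: letters move forward 2 places in the alphabet, so f, h, j, l, n → p.
Putting it together: (-3125,28,X,p).

(-3125,28,X,p)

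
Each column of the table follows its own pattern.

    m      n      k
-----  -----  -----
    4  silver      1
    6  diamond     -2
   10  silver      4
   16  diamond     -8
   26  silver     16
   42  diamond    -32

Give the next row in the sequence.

For the column m, each term is the sum of the two before it: 4, 6, 10, 16, 26, 42 → 68.
Column n goes silver, diamond, silver, diamond, silver, diamond → silver (alternates silver ↔ diamond).
Column k: ×(-2) each step, so 1, -2, 4, -8, 16, -32 → 64.
Combining the parts gives 68  silver  64.

68  silver  64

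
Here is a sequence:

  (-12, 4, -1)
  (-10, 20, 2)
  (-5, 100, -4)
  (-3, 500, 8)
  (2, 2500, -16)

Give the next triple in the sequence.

(4, 12500, 32)

First component: alternating steps +2, +5, +2, +5, …, so -12, -10, -5, -3, 2 → 4.
Second component: ×5 each step; 4, 20, 100, 500, 2500 → 12500.
Third component: -1, 2, -4, 8, -16 → 32 (×(-2) each step).
So the next triple is (4, 12500, 32).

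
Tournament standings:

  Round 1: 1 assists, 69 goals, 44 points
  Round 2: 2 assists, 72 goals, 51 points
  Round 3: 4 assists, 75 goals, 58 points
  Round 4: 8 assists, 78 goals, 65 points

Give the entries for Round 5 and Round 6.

Assists: ×2 each step; 1, 2, 4, 8 → 16 → 32.
Goals: +3 each step; 69, 72, 75, 78 → 81 → 84.
Points: +7 each step, so 44, 51, 58, 65 → 72 → 79.
So the next two lines are 16 assists, 81 goals, 72 points and 32 assists, 84 goals, 79 points.

16 assists, 81 goals, 72 points; 32 assists, 84 goals, 79 points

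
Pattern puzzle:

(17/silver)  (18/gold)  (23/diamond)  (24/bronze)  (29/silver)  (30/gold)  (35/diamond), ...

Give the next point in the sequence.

(36/bronze)

For the first part, alternating steps +1, +5, +1, +5, …: 17, 18, 23, 24, 29, 30, 35 → 36.
For the rank, repeats silver → gold → diamond → bronze: silver, gold, diamond, bronze, silver, gold, diamond → bronze.
Combining the parts gives (36/bronze).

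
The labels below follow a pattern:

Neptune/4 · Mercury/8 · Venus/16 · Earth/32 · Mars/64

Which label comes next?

Jupiter/128

For the planet, runs through the planets Mercury→Neptune: Neptune, Mercury, Venus, Earth, Mars → Jupiter.
For the second component, ×2 each step: 4, 8, 16, 32, 64 → 128.
Putting it together: Jupiter/128.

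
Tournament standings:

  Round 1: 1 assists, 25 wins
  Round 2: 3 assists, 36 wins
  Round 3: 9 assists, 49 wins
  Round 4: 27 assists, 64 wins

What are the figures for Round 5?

81 assists, 81 wins

Assists: ×3 each step; 1, 3, 9, 27 → 81.
Wins: perfect squares: 5², 6², 7², …; 25, 36, 49, 64 → 81.
So the next row is 81 assists, 81 wins.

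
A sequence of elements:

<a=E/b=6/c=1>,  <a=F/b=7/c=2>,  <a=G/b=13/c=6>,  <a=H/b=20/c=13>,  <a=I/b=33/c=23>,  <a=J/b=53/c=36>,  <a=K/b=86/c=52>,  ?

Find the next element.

<a=L/b=139/c=71>

For the a, letters move forward 1 place in the alphabet: E, F, G, H, I, J, K → L.
B: 6, 7, 13, 20, 33, 53, 86 → 139 (each term is the sum of the two before it).
C: 1, 2, 6, 13, 23, 36, 52 → 71 (differences are 1, 4, 7, … (increasing by 3 each time)).
So the next element is <a=L/b=139/c=71>.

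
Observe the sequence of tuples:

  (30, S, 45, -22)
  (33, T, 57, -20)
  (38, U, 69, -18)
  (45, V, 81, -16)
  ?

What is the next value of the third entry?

93

Third entry goes 45, 57, 69, 81 → 93 (+12 each step).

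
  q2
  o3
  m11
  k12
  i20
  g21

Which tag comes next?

For the letter, letters move back 2 places in the alphabet: q, o, m, k, i, g → e.
Second component: alternating steps +1, +8, +1, +8, …, so 2, 3, 11, 12, 20, 21 → 29.
Putting it together: e29.

e29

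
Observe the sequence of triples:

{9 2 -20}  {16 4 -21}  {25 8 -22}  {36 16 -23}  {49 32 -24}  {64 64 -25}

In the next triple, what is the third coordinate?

-26

First coordinate goes 9, 16, 25, 36, 49, 64 → 81 (perfect squares: 3², 4², 5², …).
Second coordinate — ×2 each step: 2, 4, 8, 16, 32, 64 → 128.
For the third coordinate, −1 each step: -20, -21, -22, -23, -24, -25 → -26.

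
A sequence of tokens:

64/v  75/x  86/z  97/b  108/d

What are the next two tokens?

First component: +11 each step; 64, 75, 86, 97, 108 → 119 → 130.
For the letter, letters move forward 2 places in the alphabet, wrapping Z→A: v, x, z, b, d → f → h.
Putting the parts together: 119/f and then 130/h.

119/f then 130/h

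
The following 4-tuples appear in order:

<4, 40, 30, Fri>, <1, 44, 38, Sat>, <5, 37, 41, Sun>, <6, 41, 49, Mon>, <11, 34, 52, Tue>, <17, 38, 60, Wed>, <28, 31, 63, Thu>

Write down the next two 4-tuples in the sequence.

First slot: each term is the sum of the two before it, so 4, 1, 5, 6, 11, 17, 28 → 45 → 73.
Second slot: 40, 44, 37, 41, 34, 38, 31 → 35 → 28 (alternating steps +4, −7, +4, −7, …).
Third slot goes 30, 38, 41, 49, 52, 60, 63 → 71 → 74 (alternating steps +8, +3, +8, +3, …).
Day: Fri, Sat, Sun, Mon, Tue, Wed, Thu → Fri → Sat (runs through the weekdays Mon→Sun).
So the next two 4-tuples are <45, 35, 71, Fri> and <73, 28, 74, Sat>.

<45, 35, 71, Fri>, <73, 28, 74, Sat>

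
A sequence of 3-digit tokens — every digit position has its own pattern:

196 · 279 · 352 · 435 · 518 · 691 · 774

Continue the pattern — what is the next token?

857

First digit: +1 each step, mod 10, so 1, 2, 3, 4, 5, 6, 7 → 8.
Second digit: −2 each step, mod 10; 9, 7, 5, 3, 1, 9, 7 → 5.
Third digit — +3 each step, mod 10: 6, 9, 2, 5, 8, 1, 4 → 7.
So the next token is 857.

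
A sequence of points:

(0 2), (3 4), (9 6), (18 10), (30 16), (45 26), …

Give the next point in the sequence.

First component: differences are 3, 6, 9, … (increasing by 3 each time), so 0, 3, 9, 18, 30, 45 → 63.
For the second component, each term is the sum of the two before it: 2, 4, 6, 10, 16, 26 → 42.
So the next point is (63 42).

(63 42)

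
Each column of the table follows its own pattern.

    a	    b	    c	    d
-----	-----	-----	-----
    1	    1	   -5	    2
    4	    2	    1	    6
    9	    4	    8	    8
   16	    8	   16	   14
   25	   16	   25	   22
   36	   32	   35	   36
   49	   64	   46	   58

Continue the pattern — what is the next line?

64  128  58  94

Column a: perfect squares: 1², 2², 3², …; 1, 4, 9, 16, 25, 36, 49 → 64.
Column b: 1, 2, 4, 8, 16, 32, 64 → 128 (×2 each step).
Column c: differences are 6, 7, 8, … (increasing by 1 each time); -5, 1, 8, 16, 25, 35, 46 → 58.
Column d goes 2, 6, 8, 14, 22, 36, 58 → 94 (each term is the sum of the two before it).
Putting it together: 64  128  58  94.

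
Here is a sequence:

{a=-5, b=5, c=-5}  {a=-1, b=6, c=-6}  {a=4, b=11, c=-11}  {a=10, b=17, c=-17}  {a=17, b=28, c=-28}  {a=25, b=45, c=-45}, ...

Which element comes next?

{a=34, b=73, c=-73}

A goes -5, -1, 4, 10, 17, 25 → 34 (differences are 4, 5, 6, … (increasing by 1 each time)).
For the b, each term is the sum of the two before it: 5, 6, 11, 17, 28, 45 → 73.
C goes -5, -6, -11, -17, -28, -45 → -73 (always the negative of the b).
Combining the parts gives {a=34, b=73, c=-73}.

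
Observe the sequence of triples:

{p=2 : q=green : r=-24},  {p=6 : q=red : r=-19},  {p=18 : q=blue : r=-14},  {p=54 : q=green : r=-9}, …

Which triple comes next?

{p=162 : q=red : r=-4}

P — ×3 each step: 2, 6, 18, 54 → 162.
For the q, repeats green → red → blue: green, red, blue, green → red.
For the r, +5 each step: -24, -19, -14, -9 → -4.
Putting it together: {p=162 : q=red : r=-4}.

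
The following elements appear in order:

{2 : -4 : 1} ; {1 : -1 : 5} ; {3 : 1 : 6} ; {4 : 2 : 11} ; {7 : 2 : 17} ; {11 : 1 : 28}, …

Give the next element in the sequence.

{18 : -1 : 45}

First component — each term is the sum of the two before it: 2, 1, 3, 4, 7, 11 → 18.
Second component: differences are 3, 2, 1, … (decreasing by 1 each time), so -4, -1, 1, 2, 2, 1 → -1.
Third component — each term is the sum of the two before it: 1, 5, 6, 11, 17, 28 → 45.
Putting it together: {18 : -1 : 45}.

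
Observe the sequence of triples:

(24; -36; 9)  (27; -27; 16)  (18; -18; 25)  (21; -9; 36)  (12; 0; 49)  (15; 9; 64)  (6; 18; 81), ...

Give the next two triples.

(9; 27; 100), (0; 36; 121)

First component — alternating steps +3, −9, +3, −9, …: 24, 27, 18, 21, 12, 15, 6 → 9 → 0.
Second component: +9 each step; -36, -27, -18, -9, 0, 9, 18 → 27 → 36.
For the third component, perfect squares: 3², 4², 5², …: 9, 16, 25, 36, 49, 64, 81 → 100 → 121.
Putting the parts together: (9; 27; 100) and then (0; 36; 121).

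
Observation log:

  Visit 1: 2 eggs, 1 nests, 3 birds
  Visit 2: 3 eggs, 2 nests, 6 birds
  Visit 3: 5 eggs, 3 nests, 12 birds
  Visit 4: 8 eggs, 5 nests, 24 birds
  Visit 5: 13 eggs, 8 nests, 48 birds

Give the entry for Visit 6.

For the eggs, each term is the sum of the two before it: 2, 3, 5, 8, 13 → 21.
Nests: each term is the sum of the two before it; 1, 2, 3, 5, 8 → 13.
For the birds, ×2 each step: 3, 6, 12, 24, 48 → 96.
Putting it together: 21 eggs, 13 nests, 96 birds.

21 eggs, 13 nests, 96 birds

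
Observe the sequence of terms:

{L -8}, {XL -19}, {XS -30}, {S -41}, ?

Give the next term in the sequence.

For the size, runs through clothing sizes XS→XL: L, XL, XS, S → M.
For the second part, −11 each step: -8, -19, -30, -41 → -52.
So the next term is {M -52}.

{M -52}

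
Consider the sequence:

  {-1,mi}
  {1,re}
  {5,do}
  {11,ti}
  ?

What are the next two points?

{19,la}, {29,sol}

First component goes -1, 1, 5, 11 → 19 → 29 (differences are 2, 4, 6, … (increasing by 2 each time)).
Note: runs backward through the solfège scale do→ti; mi, re, do, ti → la → sol.
Putting the parts together: {19,la} and then {29,sol}.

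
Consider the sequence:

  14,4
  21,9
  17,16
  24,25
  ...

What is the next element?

First slot: alternating steps +7, −4, +7, −4, …, so 14, 21, 17, 24 → 20.
Second slot goes 4, 9, 16, 25 → 36 (perfect squares: 2², 3², 4², …).
So the next element is 20,36.

20,36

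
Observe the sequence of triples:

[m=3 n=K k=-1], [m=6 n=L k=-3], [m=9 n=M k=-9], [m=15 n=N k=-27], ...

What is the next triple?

M goes 3, 6, 9, 15 → 24 (each term is the sum of the two before it).
N: letters move forward 1 place in the alphabet; K, L, M, N → O.
For the k, ×3 each step: -1, -3, -9, -27 → -81.
So the next triple is [m=24 n=O k=-81].

[m=24 n=O k=-81]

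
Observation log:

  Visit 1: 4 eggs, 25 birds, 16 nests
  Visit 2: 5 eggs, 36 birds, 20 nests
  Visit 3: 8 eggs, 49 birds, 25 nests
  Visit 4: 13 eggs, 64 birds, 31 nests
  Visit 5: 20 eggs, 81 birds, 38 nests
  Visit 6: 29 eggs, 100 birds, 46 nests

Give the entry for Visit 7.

Eggs goes 4, 5, 8, 13, 20, 29 → 40 (differences are 1, 3, 5, … (increasing by 2 each time)).
Birds — perfect squares: 5², 6², 7², …: 25, 36, 49, 64, 81, 100 → 121.
Nests: differences are 4, 5, 6, … (increasing by 1 each time), so 16, 20, 25, 31, 38, 46 → 55.
Putting it together: 40 eggs, 121 birds, 55 nests.

40 eggs, 121 birds, 55 nests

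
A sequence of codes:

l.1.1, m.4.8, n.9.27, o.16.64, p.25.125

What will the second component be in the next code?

Letter goes l, m, n, o, p → q (letters move forward 1 place in the alphabet).
Second component: perfect squares: 1², 2², 3², …, so 1, 4, 9, 16, 25 → 36.
Third component: 1, 8, 27, 64, 125 → 216 (perfect cubes: 1³, 2³, 3³, …).

36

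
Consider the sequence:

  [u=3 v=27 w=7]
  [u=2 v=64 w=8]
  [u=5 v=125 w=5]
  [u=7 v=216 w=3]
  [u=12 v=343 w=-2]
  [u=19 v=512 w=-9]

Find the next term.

[u=31 v=729 w=-21]

U: 3, 2, 5, 7, 12, 19 → 31 (each term is the sum of the two before it).
V: perfect cubes: 3³, 4³, 5³, …, so 27, 64, 125, 216, 343, 512 → 729.
W: together with the u always sums to 10; 7, 8, 5, 3, -2, -9 → -21.
So the next term is [u=31 v=729 w=-21].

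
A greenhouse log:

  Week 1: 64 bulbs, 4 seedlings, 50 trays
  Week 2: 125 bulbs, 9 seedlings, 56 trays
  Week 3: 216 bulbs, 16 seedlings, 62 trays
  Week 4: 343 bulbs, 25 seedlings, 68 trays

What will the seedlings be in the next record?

36

For the bulbs, perfect cubes: 4³, 5³, 6³, …: 64, 125, 216, 343 → 512.
Seedlings — perfect squares: 2², 3², 4², …: 4, 9, 16, 25 → 36.
Trays: 50, 56, 62, 68 → 74 (+6 each step).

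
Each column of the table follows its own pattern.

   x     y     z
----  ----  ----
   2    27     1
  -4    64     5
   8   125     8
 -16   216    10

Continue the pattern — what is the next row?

32  343  11

Column x: 2, -4, 8, -16 → 32 (×(-2) each step).
For the column y, perfect cubes: 3³, 4³, 5³, …: 27, 64, 125, 216 → 343.
Column z — differences are 4, 3, 2, … (decreasing by 1 each time): 1, 5, 8, 10 → 11.
Putting it together: 32  343  11.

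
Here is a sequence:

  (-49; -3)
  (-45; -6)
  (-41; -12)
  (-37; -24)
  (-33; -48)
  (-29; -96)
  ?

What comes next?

(-25; -192)

First slot: -49, -45, -41, -37, -33, -29 → -25 (+4 each step).
Second slot: ×2 each step, so -3, -6, -12, -24, -48, -96 → -192.
So the next point is (-25; -192).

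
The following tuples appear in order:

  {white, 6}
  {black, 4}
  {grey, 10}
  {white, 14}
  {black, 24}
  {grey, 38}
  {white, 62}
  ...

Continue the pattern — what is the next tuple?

{black, 100}

Shade: white, black, grey, white, black, grey, white → black (repeats white → black → grey).
Second slot: each term is the sum of the two before it; 6, 4, 10, 14, 24, 38, 62 → 100.
Putting it together: {black, 100}.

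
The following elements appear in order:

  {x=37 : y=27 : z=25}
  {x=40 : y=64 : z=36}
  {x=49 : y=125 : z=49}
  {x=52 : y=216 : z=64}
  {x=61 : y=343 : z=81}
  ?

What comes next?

{x=64 : y=512 : z=100}

X: 37, 40, 49, 52, 61 → 64 (alternating steps +3, +9, +3, +9, …).
Y: perfect cubes: 3³, 4³, 5³, …, so 27, 64, 125, 216, 343 → 512.
Z: perfect squares: 5², 6², 7², …; 25, 36, 49, 64, 81 → 100.
Putting it together: {x=64 : y=512 : z=100}.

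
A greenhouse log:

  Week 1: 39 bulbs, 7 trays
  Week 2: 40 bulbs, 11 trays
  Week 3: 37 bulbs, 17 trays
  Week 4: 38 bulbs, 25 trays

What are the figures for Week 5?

Bulbs goes 39, 40, 37, 38 → 35 (alternating steps +1, −3, +1, −3, …).
Trays goes 7, 11, 17, 25 → 35 (differences are 4, 6, 8, … (increasing by 2 each time)).
So the next record is 35 bulbs, 35 trays.

35 bulbs, 35 trays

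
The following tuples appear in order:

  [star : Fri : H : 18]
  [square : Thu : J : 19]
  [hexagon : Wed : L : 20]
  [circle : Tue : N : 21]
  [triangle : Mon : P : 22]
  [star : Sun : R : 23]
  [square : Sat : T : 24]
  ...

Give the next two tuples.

[hexagon : Fri : V : 25], [circle : Thu : X : 26]

For the shape, repeats star → square → hexagon → circle → triangle: star, square, hexagon, circle, triangle, star, square → hexagon → circle.
Day: Fri, Thu, Wed, Tue, Mon, Sun, Sat → Fri → Thu (runs backward through the weekdays Mon→Sun).
For the letter, letters move forward 2 places in the alphabet: H, J, L, N, P, R, T → V → X.
Fourth entry: +1 each step, so 18, 19, 20, 21, 22, 23, 24 → 25 → 26.
Putting the parts together: [hexagon : Fri : V : 25] and then [circle : Thu : X : 26].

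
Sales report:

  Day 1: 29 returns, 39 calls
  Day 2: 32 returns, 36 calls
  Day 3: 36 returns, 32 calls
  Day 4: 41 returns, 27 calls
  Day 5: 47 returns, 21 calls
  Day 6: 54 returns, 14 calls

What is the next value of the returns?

Returns — differences are 3, 4, 5, … (increasing by 1 each time): 29, 32, 36, 41, 47, 54 → 62.

62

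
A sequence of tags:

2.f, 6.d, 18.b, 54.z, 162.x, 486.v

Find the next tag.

1458.t

First component goes 2, 6, 18, 54, 162, 486 → 1458 (×3 each step).
Letter goes f, d, b, z, x, v → t (letters move back 2 places in the alphabet, wrapping A→Z).
Putting it together: 1458.t.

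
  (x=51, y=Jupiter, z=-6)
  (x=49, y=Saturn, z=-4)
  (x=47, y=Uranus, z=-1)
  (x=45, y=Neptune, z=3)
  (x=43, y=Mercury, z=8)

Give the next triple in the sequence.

(x=41, y=Venus, z=14)

X: −2 each step; 51, 49, 47, 45, 43 → 41.
Y: Jupiter, Saturn, Uranus, Neptune, Mercury → Venus (runs through the planets Mercury→Neptune).
For the z, differences are 2, 3, 4, … (increasing by 1 each time): -6, -4, -1, 3, 8 → 14.
So the next triple is (x=41, y=Venus, z=14).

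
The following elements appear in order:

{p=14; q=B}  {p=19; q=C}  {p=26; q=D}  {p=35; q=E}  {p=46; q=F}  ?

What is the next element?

{p=59; q=G}

P — differences are 5, 7, 9, … (increasing by 2 each time): 14, 19, 26, 35, 46 → 59.
Q: letters move forward 1 place in the alphabet; B, C, D, E, F → G.
Combining the parts gives {p=59; q=G}.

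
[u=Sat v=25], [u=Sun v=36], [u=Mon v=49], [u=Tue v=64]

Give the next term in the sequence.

[u=Wed v=81]

U goes Sat, Sun, Mon, Tue → Wed (runs through the weekdays Mon→Sun).
V — perfect squares: 5², 6², 7², …: 25, 36, 49, 64 → 81.
Combining the parts gives [u=Wed v=81].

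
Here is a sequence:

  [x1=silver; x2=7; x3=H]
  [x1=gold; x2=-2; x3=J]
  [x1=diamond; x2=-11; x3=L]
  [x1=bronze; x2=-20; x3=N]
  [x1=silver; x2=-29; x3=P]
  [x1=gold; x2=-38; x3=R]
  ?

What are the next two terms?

[x1=diamond; x2=-47; x3=T], [x1=bronze; x2=-56; x3=V]

X1 goes silver, gold, diamond, bronze, silver, gold → diamond → bronze (repeats silver → gold → diamond → bronze).
X2 — −9 each step: 7, -2, -11, -20, -29, -38 → -47 → -56.
X3 — letters move forward 2 places in the alphabet: H, J, L, N, P, R → T → V.
So the next two terms are [x1=diamond; x2=-47; x3=T] and [x1=bronze; x2=-56; x3=V].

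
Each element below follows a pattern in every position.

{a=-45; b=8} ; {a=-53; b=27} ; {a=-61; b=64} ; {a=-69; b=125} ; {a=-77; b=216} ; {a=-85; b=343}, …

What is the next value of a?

A: −8 each step, so -45, -53, -61, -69, -77, -85 → -93.

-93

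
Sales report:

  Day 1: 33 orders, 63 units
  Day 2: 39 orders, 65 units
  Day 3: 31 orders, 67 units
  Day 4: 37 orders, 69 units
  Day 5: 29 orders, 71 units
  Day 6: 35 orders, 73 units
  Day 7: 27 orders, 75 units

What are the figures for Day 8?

33 orders, 77 units

Orders: 33, 39, 31, 37, 29, 35, 27 → 33 (alternating steps +6, −8, +6, −8, …).
Units: +2 each step; 63, 65, 67, 69, 71, 73, 75 → 77.
Combining the parts gives 33 orders, 77 units.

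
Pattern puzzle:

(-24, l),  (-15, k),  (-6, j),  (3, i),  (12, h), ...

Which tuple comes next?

First part — +9 each step: -24, -15, -6, 3, 12 → 21.
Letter: letters move back 1 place in the alphabet; l, k, j, i, h → g.
Putting it together: (21, g).

(21, g)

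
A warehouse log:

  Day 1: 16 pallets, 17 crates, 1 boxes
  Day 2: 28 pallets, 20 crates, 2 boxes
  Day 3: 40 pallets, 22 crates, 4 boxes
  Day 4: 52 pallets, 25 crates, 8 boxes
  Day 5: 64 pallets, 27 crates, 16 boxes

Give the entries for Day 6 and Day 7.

Pallets: +12 each step, so 16, 28, 40, 52, 64 → 76 → 88.
For the crates, alternating steps +3, +2, +3, +2, …: 17, 20, 22, 25, 27 → 30 → 32.
Boxes — ×2 each step: 1, 2, 4, 8, 16 → 32 → 64.
Putting the parts together: 76 pallets, 30 crates, 32 boxes and then 88 pallets, 32 crates, 64 boxes.

76 pallets, 30 crates, 32 boxes; 88 pallets, 32 crates, 64 boxes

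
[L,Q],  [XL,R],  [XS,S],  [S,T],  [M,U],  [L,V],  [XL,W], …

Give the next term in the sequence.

[XS,X]

Size: repeats L → XL → XS → S → M; L, XL, XS, S, M, L, XL → XS.
Letter: letters move forward 1 place in the alphabet; Q, R, S, T, U, V, W → X.
Putting it together: [XS,X].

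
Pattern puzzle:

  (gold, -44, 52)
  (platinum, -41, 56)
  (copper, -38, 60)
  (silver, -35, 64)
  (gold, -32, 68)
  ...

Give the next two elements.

(platinum, -29, 72), (copper, -26, 76)

Metal goes gold, platinum, copper, silver, gold → platinum → copper (repeats gold → platinum → copper → silver).
For the second slot, +3 each step: -44, -41, -38, -35, -32 → -29 → -26.
Third slot: 52, 56, 60, 64, 68 → 72 → 76 (+4 each step).
Putting the parts together: (platinum, -29, 72) and then (copper, -26, 76).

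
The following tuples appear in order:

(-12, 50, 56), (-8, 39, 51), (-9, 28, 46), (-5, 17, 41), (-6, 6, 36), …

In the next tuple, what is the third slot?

31

Third slot goes 56, 51, 46, 41, 36 → 31 (−5 each step).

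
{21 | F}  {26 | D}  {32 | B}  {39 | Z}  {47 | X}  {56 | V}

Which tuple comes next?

First slot goes 21, 26, 32, 39, 47, 56 → 66 (differences are 5, 6, 7, … (increasing by 1 each time)).
Letter — letters move back 2 places in the alphabet, wrapping A→Z: F, D, B, Z, X, V → T.
Combining the parts gives {66 | T}.

{66 | T}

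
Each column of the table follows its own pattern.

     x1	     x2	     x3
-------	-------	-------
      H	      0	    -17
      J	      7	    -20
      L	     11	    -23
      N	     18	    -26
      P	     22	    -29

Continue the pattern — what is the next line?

R  29  -32

Column x1: letters move forward 2 places in the alphabet, so H, J, L, N, P → R.
Column x2: alternating steps +7, +4, +7, +4, …, so 0, 7, 11, 18, 22 → 29.
For the column x3, −3 each step: -17, -20, -23, -26, -29 → -32.
Putting it together: R  29  -32.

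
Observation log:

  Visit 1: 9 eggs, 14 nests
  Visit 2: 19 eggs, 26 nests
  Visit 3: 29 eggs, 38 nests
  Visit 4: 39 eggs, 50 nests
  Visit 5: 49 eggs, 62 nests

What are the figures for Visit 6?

59 eggs, 74 nests

Eggs: +10 each step; 9, 19, 29, 39, 49 → 59.
Nests: +12 each step; 14, 26, 38, 50, 62 → 74.
Putting it together: 59 eggs, 74 nests.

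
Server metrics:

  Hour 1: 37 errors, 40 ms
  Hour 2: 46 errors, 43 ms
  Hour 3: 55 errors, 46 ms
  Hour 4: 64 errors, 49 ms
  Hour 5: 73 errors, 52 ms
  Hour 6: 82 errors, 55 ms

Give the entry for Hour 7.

For the errors, +9 each step: 37, 46, 55, 64, 73, 82 → 91.
Ms — +3 each step: 40, 43, 46, 49, 52, 55 → 58.
Combining the parts gives 91 errors, 58 ms.

91 errors, 58 ms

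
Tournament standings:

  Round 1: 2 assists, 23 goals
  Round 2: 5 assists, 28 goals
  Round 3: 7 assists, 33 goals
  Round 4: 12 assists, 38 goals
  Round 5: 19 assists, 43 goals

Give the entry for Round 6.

31 assists, 48 goals

Assists goes 2, 5, 7, 12, 19 → 31 (each term is the sum of the two before it).
Goals goes 23, 28, 33, 38, 43 → 48 (+5 each step).
Putting it together: 31 assists, 48 goals.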